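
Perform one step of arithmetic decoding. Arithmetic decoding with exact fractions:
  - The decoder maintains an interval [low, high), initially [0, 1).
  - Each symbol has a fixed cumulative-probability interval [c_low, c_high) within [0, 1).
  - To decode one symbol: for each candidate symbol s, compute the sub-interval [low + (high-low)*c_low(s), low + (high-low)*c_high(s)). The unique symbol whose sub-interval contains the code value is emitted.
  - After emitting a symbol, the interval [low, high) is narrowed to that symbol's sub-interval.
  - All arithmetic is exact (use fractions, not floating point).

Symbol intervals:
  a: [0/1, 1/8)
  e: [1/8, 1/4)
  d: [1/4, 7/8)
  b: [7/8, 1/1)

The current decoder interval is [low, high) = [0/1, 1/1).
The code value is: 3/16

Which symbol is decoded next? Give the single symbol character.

Answer: e

Derivation:
Interval width = high − low = 1/1 − 0/1 = 1/1
Scaled code = (code − low) / width = (3/16 − 0/1) / 1/1 = 3/16
  a: [0/1, 1/8) 
  e: [1/8, 1/4) ← scaled code falls here ✓
  d: [1/4, 7/8) 
  b: [7/8, 1/1) 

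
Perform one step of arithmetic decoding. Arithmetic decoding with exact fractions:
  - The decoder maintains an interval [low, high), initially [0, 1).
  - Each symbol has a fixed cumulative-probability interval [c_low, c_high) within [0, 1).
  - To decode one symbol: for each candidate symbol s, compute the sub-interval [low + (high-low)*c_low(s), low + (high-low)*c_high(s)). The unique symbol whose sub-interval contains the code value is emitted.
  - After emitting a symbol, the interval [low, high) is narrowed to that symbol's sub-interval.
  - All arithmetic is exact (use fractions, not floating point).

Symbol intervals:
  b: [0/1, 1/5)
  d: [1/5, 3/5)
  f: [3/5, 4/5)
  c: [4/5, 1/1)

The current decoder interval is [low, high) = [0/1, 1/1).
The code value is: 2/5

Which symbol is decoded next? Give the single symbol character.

Answer: d

Derivation:
Interval width = high − low = 1/1 − 0/1 = 1/1
Scaled code = (code − low) / width = (2/5 − 0/1) / 1/1 = 2/5
  b: [0/1, 1/5) 
  d: [1/5, 3/5) ← scaled code falls here ✓
  f: [3/5, 4/5) 
  c: [4/5, 1/1) 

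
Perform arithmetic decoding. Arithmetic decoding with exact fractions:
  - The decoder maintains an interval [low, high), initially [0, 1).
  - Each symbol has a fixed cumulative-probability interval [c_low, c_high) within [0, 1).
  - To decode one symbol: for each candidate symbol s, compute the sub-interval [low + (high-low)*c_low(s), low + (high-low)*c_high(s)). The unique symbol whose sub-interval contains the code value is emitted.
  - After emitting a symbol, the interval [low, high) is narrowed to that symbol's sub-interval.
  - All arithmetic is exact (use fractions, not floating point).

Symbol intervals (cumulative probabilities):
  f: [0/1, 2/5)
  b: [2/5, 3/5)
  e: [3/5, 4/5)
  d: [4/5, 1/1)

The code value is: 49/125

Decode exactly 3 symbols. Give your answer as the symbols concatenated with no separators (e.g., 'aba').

Answer: fdd

Derivation:
Step 1: interval [0/1, 1/1), width = 1/1 - 0/1 = 1/1
  'f': [0/1 + 1/1*0/1, 0/1 + 1/1*2/5) = [0/1, 2/5) <- contains code 49/125
  'b': [0/1 + 1/1*2/5, 0/1 + 1/1*3/5) = [2/5, 3/5)
  'e': [0/1 + 1/1*3/5, 0/1 + 1/1*4/5) = [3/5, 4/5)
  'd': [0/1 + 1/1*4/5, 0/1 + 1/1*1/1) = [4/5, 1/1)
  emit 'f', narrow to [0/1, 2/5)
Step 2: interval [0/1, 2/5), width = 2/5 - 0/1 = 2/5
  'f': [0/1 + 2/5*0/1, 0/1 + 2/5*2/5) = [0/1, 4/25)
  'b': [0/1 + 2/5*2/5, 0/1 + 2/5*3/5) = [4/25, 6/25)
  'e': [0/1 + 2/5*3/5, 0/1 + 2/5*4/5) = [6/25, 8/25)
  'd': [0/1 + 2/5*4/5, 0/1 + 2/5*1/1) = [8/25, 2/5) <- contains code 49/125
  emit 'd', narrow to [8/25, 2/5)
Step 3: interval [8/25, 2/5), width = 2/5 - 8/25 = 2/25
  'f': [8/25 + 2/25*0/1, 8/25 + 2/25*2/5) = [8/25, 44/125)
  'b': [8/25 + 2/25*2/5, 8/25 + 2/25*3/5) = [44/125, 46/125)
  'e': [8/25 + 2/25*3/5, 8/25 + 2/25*4/5) = [46/125, 48/125)
  'd': [8/25 + 2/25*4/5, 8/25 + 2/25*1/1) = [48/125, 2/5) <- contains code 49/125
  emit 'd', narrow to [48/125, 2/5)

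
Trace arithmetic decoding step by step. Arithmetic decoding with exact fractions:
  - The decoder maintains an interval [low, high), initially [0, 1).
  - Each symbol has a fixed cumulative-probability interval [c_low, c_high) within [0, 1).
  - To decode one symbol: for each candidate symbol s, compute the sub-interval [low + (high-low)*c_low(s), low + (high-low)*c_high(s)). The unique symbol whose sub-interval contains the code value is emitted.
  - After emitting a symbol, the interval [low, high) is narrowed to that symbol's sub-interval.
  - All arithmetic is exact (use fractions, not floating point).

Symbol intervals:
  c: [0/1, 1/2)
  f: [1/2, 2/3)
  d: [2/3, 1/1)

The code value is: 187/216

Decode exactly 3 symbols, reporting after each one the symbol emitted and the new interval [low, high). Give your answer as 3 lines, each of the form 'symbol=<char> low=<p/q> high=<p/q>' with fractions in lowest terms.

Step 1: interval [0/1, 1/1), width = 1/1 - 0/1 = 1/1
  'c': [0/1 + 1/1*0/1, 0/1 + 1/1*1/2) = [0/1, 1/2)
  'f': [0/1 + 1/1*1/2, 0/1 + 1/1*2/3) = [1/2, 2/3)
  'd': [0/1 + 1/1*2/3, 0/1 + 1/1*1/1) = [2/3, 1/1) <- contains code 187/216
  emit 'd', narrow to [2/3, 1/1)
Step 2: interval [2/3, 1/1), width = 1/1 - 2/3 = 1/3
  'c': [2/3 + 1/3*0/1, 2/3 + 1/3*1/2) = [2/3, 5/6)
  'f': [2/3 + 1/3*1/2, 2/3 + 1/3*2/3) = [5/6, 8/9) <- contains code 187/216
  'd': [2/3 + 1/3*2/3, 2/3 + 1/3*1/1) = [8/9, 1/1)
  emit 'f', narrow to [5/6, 8/9)
Step 3: interval [5/6, 8/9), width = 8/9 - 5/6 = 1/18
  'c': [5/6 + 1/18*0/1, 5/6 + 1/18*1/2) = [5/6, 31/36)
  'f': [5/6 + 1/18*1/2, 5/6 + 1/18*2/3) = [31/36, 47/54) <- contains code 187/216
  'd': [5/6 + 1/18*2/3, 5/6 + 1/18*1/1) = [47/54, 8/9)
  emit 'f', narrow to [31/36, 47/54)

Answer: symbol=d low=2/3 high=1/1
symbol=f low=5/6 high=8/9
symbol=f low=31/36 high=47/54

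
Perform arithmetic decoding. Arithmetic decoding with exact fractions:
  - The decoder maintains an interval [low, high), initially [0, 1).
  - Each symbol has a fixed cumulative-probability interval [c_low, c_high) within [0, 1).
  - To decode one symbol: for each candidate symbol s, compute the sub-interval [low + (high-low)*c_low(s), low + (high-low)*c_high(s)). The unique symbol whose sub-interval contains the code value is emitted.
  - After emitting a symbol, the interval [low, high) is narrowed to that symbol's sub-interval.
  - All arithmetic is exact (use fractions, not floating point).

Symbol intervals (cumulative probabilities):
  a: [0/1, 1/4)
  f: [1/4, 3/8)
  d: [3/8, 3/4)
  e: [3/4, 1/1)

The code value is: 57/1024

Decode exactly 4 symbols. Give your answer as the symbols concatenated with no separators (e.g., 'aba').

Answer: aaed

Derivation:
Step 1: interval [0/1, 1/1), width = 1/1 - 0/1 = 1/1
  'a': [0/1 + 1/1*0/1, 0/1 + 1/1*1/4) = [0/1, 1/4) <- contains code 57/1024
  'f': [0/1 + 1/1*1/4, 0/1 + 1/1*3/8) = [1/4, 3/8)
  'd': [0/1 + 1/1*3/8, 0/1 + 1/1*3/4) = [3/8, 3/4)
  'e': [0/1 + 1/1*3/4, 0/1 + 1/1*1/1) = [3/4, 1/1)
  emit 'a', narrow to [0/1, 1/4)
Step 2: interval [0/1, 1/4), width = 1/4 - 0/1 = 1/4
  'a': [0/1 + 1/4*0/1, 0/1 + 1/4*1/4) = [0/1, 1/16) <- contains code 57/1024
  'f': [0/1 + 1/4*1/4, 0/1 + 1/4*3/8) = [1/16, 3/32)
  'd': [0/1 + 1/4*3/8, 0/1 + 1/4*3/4) = [3/32, 3/16)
  'e': [0/1 + 1/4*3/4, 0/1 + 1/4*1/1) = [3/16, 1/4)
  emit 'a', narrow to [0/1, 1/16)
Step 3: interval [0/1, 1/16), width = 1/16 - 0/1 = 1/16
  'a': [0/1 + 1/16*0/1, 0/1 + 1/16*1/4) = [0/1, 1/64)
  'f': [0/1 + 1/16*1/4, 0/1 + 1/16*3/8) = [1/64, 3/128)
  'd': [0/1 + 1/16*3/8, 0/1 + 1/16*3/4) = [3/128, 3/64)
  'e': [0/1 + 1/16*3/4, 0/1 + 1/16*1/1) = [3/64, 1/16) <- contains code 57/1024
  emit 'e', narrow to [3/64, 1/16)
Step 4: interval [3/64, 1/16), width = 1/16 - 3/64 = 1/64
  'a': [3/64 + 1/64*0/1, 3/64 + 1/64*1/4) = [3/64, 13/256)
  'f': [3/64 + 1/64*1/4, 3/64 + 1/64*3/8) = [13/256, 27/512)
  'd': [3/64 + 1/64*3/8, 3/64 + 1/64*3/4) = [27/512, 15/256) <- contains code 57/1024
  'e': [3/64 + 1/64*3/4, 3/64 + 1/64*1/1) = [15/256, 1/16)
  emit 'd', narrow to [27/512, 15/256)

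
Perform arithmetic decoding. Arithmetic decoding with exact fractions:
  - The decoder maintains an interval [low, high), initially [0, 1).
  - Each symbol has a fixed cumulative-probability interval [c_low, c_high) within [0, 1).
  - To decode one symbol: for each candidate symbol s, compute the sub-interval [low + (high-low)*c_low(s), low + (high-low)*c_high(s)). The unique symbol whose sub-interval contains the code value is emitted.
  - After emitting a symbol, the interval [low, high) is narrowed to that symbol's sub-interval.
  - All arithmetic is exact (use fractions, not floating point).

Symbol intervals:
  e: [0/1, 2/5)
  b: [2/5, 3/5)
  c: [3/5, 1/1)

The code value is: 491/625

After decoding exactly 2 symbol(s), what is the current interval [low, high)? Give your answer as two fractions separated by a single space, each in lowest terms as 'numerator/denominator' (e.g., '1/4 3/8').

Answer: 19/25 21/25

Derivation:
Step 1: interval [0/1, 1/1), width = 1/1 - 0/1 = 1/1
  'e': [0/1 + 1/1*0/1, 0/1 + 1/1*2/5) = [0/1, 2/5)
  'b': [0/1 + 1/1*2/5, 0/1 + 1/1*3/5) = [2/5, 3/5)
  'c': [0/1 + 1/1*3/5, 0/1 + 1/1*1/1) = [3/5, 1/1) <- contains code 491/625
  emit 'c', narrow to [3/5, 1/1)
Step 2: interval [3/5, 1/1), width = 1/1 - 3/5 = 2/5
  'e': [3/5 + 2/5*0/1, 3/5 + 2/5*2/5) = [3/5, 19/25)
  'b': [3/5 + 2/5*2/5, 3/5 + 2/5*3/5) = [19/25, 21/25) <- contains code 491/625
  'c': [3/5 + 2/5*3/5, 3/5 + 2/5*1/1) = [21/25, 1/1)
  emit 'b', narrow to [19/25, 21/25)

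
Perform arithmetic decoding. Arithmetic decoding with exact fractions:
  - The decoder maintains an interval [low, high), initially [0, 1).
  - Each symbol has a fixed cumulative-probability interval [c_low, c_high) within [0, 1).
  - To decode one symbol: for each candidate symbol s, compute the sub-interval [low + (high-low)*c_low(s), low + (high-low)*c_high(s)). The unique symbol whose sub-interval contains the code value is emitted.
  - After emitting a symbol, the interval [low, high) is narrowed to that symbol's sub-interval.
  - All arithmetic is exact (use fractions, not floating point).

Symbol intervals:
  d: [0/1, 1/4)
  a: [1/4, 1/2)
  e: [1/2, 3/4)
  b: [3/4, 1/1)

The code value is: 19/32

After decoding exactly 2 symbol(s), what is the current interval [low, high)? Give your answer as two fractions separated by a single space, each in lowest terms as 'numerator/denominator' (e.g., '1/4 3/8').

Answer: 9/16 5/8

Derivation:
Step 1: interval [0/1, 1/1), width = 1/1 - 0/1 = 1/1
  'd': [0/1 + 1/1*0/1, 0/1 + 1/1*1/4) = [0/1, 1/4)
  'a': [0/1 + 1/1*1/4, 0/1 + 1/1*1/2) = [1/4, 1/2)
  'e': [0/1 + 1/1*1/2, 0/1 + 1/1*3/4) = [1/2, 3/4) <- contains code 19/32
  'b': [0/1 + 1/1*3/4, 0/1 + 1/1*1/1) = [3/4, 1/1)
  emit 'e', narrow to [1/2, 3/4)
Step 2: interval [1/2, 3/4), width = 3/4 - 1/2 = 1/4
  'd': [1/2 + 1/4*0/1, 1/2 + 1/4*1/4) = [1/2, 9/16)
  'a': [1/2 + 1/4*1/4, 1/2 + 1/4*1/2) = [9/16, 5/8) <- contains code 19/32
  'e': [1/2 + 1/4*1/2, 1/2 + 1/4*3/4) = [5/8, 11/16)
  'b': [1/2 + 1/4*3/4, 1/2 + 1/4*1/1) = [11/16, 3/4)
  emit 'a', narrow to [9/16, 5/8)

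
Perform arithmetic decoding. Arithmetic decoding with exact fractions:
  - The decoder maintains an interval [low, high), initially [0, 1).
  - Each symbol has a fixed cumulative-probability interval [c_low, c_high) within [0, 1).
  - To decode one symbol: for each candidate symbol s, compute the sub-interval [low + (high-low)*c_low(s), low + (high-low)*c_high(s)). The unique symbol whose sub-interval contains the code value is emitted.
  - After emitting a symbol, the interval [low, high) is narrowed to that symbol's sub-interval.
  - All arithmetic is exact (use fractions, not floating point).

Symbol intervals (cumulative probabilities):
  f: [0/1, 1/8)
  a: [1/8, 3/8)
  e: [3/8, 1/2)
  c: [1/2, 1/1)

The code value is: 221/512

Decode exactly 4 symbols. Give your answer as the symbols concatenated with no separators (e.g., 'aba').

Answer: eeca

Derivation:
Step 1: interval [0/1, 1/1), width = 1/1 - 0/1 = 1/1
  'f': [0/1 + 1/1*0/1, 0/1 + 1/1*1/8) = [0/1, 1/8)
  'a': [0/1 + 1/1*1/8, 0/1 + 1/1*3/8) = [1/8, 3/8)
  'e': [0/1 + 1/1*3/8, 0/1 + 1/1*1/2) = [3/8, 1/2) <- contains code 221/512
  'c': [0/1 + 1/1*1/2, 0/1 + 1/1*1/1) = [1/2, 1/1)
  emit 'e', narrow to [3/8, 1/2)
Step 2: interval [3/8, 1/2), width = 1/2 - 3/8 = 1/8
  'f': [3/8 + 1/8*0/1, 3/8 + 1/8*1/8) = [3/8, 25/64)
  'a': [3/8 + 1/8*1/8, 3/8 + 1/8*3/8) = [25/64, 27/64)
  'e': [3/8 + 1/8*3/8, 3/8 + 1/8*1/2) = [27/64, 7/16) <- contains code 221/512
  'c': [3/8 + 1/8*1/2, 3/8 + 1/8*1/1) = [7/16, 1/2)
  emit 'e', narrow to [27/64, 7/16)
Step 3: interval [27/64, 7/16), width = 7/16 - 27/64 = 1/64
  'f': [27/64 + 1/64*0/1, 27/64 + 1/64*1/8) = [27/64, 217/512)
  'a': [27/64 + 1/64*1/8, 27/64 + 1/64*3/8) = [217/512, 219/512)
  'e': [27/64 + 1/64*3/8, 27/64 + 1/64*1/2) = [219/512, 55/128)
  'c': [27/64 + 1/64*1/2, 27/64 + 1/64*1/1) = [55/128, 7/16) <- contains code 221/512
  emit 'c', narrow to [55/128, 7/16)
Step 4: interval [55/128, 7/16), width = 7/16 - 55/128 = 1/128
  'f': [55/128 + 1/128*0/1, 55/128 + 1/128*1/8) = [55/128, 441/1024)
  'a': [55/128 + 1/128*1/8, 55/128 + 1/128*3/8) = [441/1024, 443/1024) <- contains code 221/512
  'e': [55/128 + 1/128*3/8, 55/128 + 1/128*1/2) = [443/1024, 111/256)
  'c': [55/128 + 1/128*1/2, 55/128 + 1/128*1/1) = [111/256, 7/16)
  emit 'a', narrow to [441/1024, 443/1024)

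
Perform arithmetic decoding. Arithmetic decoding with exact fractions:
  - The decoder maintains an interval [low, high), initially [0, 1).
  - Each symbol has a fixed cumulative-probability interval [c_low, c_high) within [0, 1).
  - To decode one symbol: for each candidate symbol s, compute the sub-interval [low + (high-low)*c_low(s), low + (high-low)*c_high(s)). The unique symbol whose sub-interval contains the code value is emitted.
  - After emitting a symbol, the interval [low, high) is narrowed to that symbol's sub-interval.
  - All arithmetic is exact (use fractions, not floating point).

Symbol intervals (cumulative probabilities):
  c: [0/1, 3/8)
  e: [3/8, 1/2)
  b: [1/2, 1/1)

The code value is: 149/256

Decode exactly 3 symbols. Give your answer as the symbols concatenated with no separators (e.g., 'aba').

Answer: bce

Derivation:
Step 1: interval [0/1, 1/1), width = 1/1 - 0/1 = 1/1
  'c': [0/1 + 1/1*0/1, 0/1 + 1/1*3/8) = [0/1, 3/8)
  'e': [0/1 + 1/1*3/8, 0/1 + 1/1*1/2) = [3/8, 1/2)
  'b': [0/1 + 1/1*1/2, 0/1 + 1/1*1/1) = [1/2, 1/1) <- contains code 149/256
  emit 'b', narrow to [1/2, 1/1)
Step 2: interval [1/2, 1/1), width = 1/1 - 1/2 = 1/2
  'c': [1/2 + 1/2*0/1, 1/2 + 1/2*3/8) = [1/2, 11/16) <- contains code 149/256
  'e': [1/2 + 1/2*3/8, 1/2 + 1/2*1/2) = [11/16, 3/4)
  'b': [1/2 + 1/2*1/2, 1/2 + 1/2*1/1) = [3/4, 1/1)
  emit 'c', narrow to [1/2, 11/16)
Step 3: interval [1/2, 11/16), width = 11/16 - 1/2 = 3/16
  'c': [1/2 + 3/16*0/1, 1/2 + 3/16*3/8) = [1/2, 73/128)
  'e': [1/2 + 3/16*3/8, 1/2 + 3/16*1/2) = [73/128, 19/32) <- contains code 149/256
  'b': [1/2 + 3/16*1/2, 1/2 + 3/16*1/1) = [19/32, 11/16)
  emit 'e', narrow to [73/128, 19/32)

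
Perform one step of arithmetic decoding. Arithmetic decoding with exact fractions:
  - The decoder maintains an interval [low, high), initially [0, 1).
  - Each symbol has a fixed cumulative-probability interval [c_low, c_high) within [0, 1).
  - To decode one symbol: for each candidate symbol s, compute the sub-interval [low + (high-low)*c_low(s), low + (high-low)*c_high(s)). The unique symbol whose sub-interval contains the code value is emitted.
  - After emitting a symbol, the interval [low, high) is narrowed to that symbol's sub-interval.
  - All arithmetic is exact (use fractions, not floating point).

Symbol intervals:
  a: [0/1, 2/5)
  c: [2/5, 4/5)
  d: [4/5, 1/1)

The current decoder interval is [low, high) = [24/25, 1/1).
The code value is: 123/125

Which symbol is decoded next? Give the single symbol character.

Interval width = high − low = 1/1 − 24/25 = 1/25
Scaled code = (code − low) / width = (123/125 − 24/25) / 1/25 = 3/5
  a: [0/1, 2/5) 
  c: [2/5, 4/5) ← scaled code falls here ✓
  d: [4/5, 1/1) 

Answer: c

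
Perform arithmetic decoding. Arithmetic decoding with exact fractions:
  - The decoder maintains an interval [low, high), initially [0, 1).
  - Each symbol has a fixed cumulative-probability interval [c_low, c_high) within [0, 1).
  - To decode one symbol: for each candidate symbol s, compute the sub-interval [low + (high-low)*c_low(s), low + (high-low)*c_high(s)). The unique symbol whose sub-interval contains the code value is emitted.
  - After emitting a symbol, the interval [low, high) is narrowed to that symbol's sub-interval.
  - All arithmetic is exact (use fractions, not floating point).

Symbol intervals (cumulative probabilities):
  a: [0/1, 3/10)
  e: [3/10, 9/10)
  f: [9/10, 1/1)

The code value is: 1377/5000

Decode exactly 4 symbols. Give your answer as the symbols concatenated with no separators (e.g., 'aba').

Answer: afae

Derivation:
Step 1: interval [0/1, 1/1), width = 1/1 - 0/1 = 1/1
  'a': [0/1 + 1/1*0/1, 0/1 + 1/1*3/10) = [0/1, 3/10) <- contains code 1377/5000
  'e': [0/1 + 1/1*3/10, 0/1 + 1/1*9/10) = [3/10, 9/10)
  'f': [0/1 + 1/1*9/10, 0/1 + 1/1*1/1) = [9/10, 1/1)
  emit 'a', narrow to [0/1, 3/10)
Step 2: interval [0/1, 3/10), width = 3/10 - 0/1 = 3/10
  'a': [0/1 + 3/10*0/1, 0/1 + 3/10*3/10) = [0/1, 9/100)
  'e': [0/1 + 3/10*3/10, 0/1 + 3/10*9/10) = [9/100, 27/100)
  'f': [0/1 + 3/10*9/10, 0/1 + 3/10*1/1) = [27/100, 3/10) <- contains code 1377/5000
  emit 'f', narrow to [27/100, 3/10)
Step 3: interval [27/100, 3/10), width = 3/10 - 27/100 = 3/100
  'a': [27/100 + 3/100*0/1, 27/100 + 3/100*3/10) = [27/100, 279/1000) <- contains code 1377/5000
  'e': [27/100 + 3/100*3/10, 27/100 + 3/100*9/10) = [279/1000, 297/1000)
  'f': [27/100 + 3/100*9/10, 27/100 + 3/100*1/1) = [297/1000, 3/10)
  emit 'a', narrow to [27/100, 279/1000)
Step 4: interval [27/100, 279/1000), width = 279/1000 - 27/100 = 9/1000
  'a': [27/100 + 9/1000*0/1, 27/100 + 9/1000*3/10) = [27/100, 2727/10000)
  'e': [27/100 + 9/1000*3/10, 27/100 + 9/1000*9/10) = [2727/10000, 2781/10000) <- contains code 1377/5000
  'f': [27/100 + 9/1000*9/10, 27/100 + 9/1000*1/1) = [2781/10000, 279/1000)
  emit 'e', narrow to [2727/10000, 2781/10000)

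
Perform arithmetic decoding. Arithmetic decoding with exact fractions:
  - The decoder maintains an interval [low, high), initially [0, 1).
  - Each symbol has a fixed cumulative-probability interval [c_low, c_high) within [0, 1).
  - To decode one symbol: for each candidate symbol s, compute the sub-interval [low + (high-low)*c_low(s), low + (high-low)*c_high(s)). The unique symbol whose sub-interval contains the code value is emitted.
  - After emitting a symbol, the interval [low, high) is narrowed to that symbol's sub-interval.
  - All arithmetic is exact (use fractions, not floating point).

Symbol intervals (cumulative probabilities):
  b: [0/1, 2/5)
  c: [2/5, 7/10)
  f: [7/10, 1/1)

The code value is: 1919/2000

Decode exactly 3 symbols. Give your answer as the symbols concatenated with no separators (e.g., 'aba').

Answer: ffc

Derivation:
Step 1: interval [0/1, 1/1), width = 1/1 - 0/1 = 1/1
  'b': [0/1 + 1/1*0/1, 0/1 + 1/1*2/5) = [0/1, 2/5)
  'c': [0/1 + 1/1*2/5, 0/1 + 1/1*7/10) = [2/5, 7/10)
  'f': [0/1 + 1/1*7/10, 0/1 + 1/1*1/1) = [7/10, 1/1) <- contains code 1919/2000
  emit 'f', narrow to [7/10, 1/1)
Step 2: interval [7/10, 1/1), width = 1/1 - 7/10 = 3/10
  'b': [7/10 + 3/10*0/1, 7/10 + 3/10*2/5) = [7/10, 41/50)
  'c': [7/10 + 3/10*2/5, 7/10 + 3/10*7/10) = [41/50, 91/100)
  'f': [7/10 + 3/10*7/10, 7/10 + 3/10*1/1) = [91/100, 1/1) <- contains code 1919/2000
  emit 'f', narrow to [91/100, 1/1)
Step 3: interval [91/100, 1/1), width = 1/1 - 91/100 = 9/100
  'b': [91/100 + 9/100*0/1, 91/100 + 9/100*2/5) = [91/100, 473/500)
  'c': [91/100 + 9/100*2/5, 91/100 + 9/100*7/10) = [473/500, 973/1000) <- contains code 1919/2000
  'f': [91/100 + 9/100*7/10, 91/100 + 9/100*1/1) = [973/1000, 1/1)
  emit 'c', narrow to [473/500, 973/1000)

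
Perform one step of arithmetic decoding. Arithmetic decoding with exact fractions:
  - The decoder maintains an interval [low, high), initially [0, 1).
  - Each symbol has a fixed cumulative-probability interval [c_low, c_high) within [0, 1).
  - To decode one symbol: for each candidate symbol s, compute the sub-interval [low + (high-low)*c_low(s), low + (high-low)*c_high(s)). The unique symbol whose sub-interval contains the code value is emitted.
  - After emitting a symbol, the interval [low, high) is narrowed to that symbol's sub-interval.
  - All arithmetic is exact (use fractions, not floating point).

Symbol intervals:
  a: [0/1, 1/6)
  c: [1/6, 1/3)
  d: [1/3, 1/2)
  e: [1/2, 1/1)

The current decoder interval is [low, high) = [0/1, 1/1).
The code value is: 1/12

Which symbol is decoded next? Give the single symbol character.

Interval width = high − low = 1/1 − 0/1 = 1/1
Scaled code = (code − low) / width = (1/12 − 0/1) / 1/1 = 1/12
  a: [0/1, 1/6) ← scaled code falls here ✓
  c: [1/6, 1/3) 
  d: [1/3, 1/2) 
  e: [1/2, 1/1) 

Answer: a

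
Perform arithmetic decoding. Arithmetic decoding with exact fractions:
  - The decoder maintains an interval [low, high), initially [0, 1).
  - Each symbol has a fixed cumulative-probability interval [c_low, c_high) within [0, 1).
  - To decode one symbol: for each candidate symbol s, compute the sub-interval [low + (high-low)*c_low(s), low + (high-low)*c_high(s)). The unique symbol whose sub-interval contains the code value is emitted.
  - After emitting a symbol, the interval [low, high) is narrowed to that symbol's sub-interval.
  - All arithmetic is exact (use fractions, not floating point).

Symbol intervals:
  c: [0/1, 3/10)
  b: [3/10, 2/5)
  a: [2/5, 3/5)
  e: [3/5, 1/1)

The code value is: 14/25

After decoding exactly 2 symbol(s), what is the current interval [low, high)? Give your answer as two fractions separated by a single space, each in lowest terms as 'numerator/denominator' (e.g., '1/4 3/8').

Answer: 13/25 3/5

Derivation:
Step 1: interval [0/1, 1/1), width = 1/1 - 0/1 = 1/1
  'c': [0/1 + 1/1*0/1, 0/1 + 1/1*3/10) = [0/1, 3/10)
  'b': [0/1 + 1/1*3/10, 0/1 + 1/1*2/5) = [3/10, 2/5)
  'a': [0/1 + 1/1*2/5, 0/1 + 1/1*3/5) = [2/5, 3/5) <- contains code 14/25
  'e': [0/1 + 1/1*3/5, 0/1 + 1/1*1/1) = [3/5, 1/1)
  emit 'a', narrow to [2/5, 3/5)
Step 2: interval [2/5, 3/5), width = 3/5 - 2/5 = 1/5
  'c': [2/5 + 1/5*0/1, 2/5 + 1/5*3/10) = [2/5, 23/50)
  'b': [2/5 + 1/5*3/10, 2/5 + 1/5*2/5) = [23/50, 12/25)
  'a': [2/5 + 1/5*2/5, 2/5 + 1/5*3/5) = [12/25, 13/25)
  'e': [2/5 + 1/5*3/5, 2/5 + 1/5*1/1) = [13/25, 3/5) <- contains code 14/25
  emit 'e', narrow to [13/25, 3/5)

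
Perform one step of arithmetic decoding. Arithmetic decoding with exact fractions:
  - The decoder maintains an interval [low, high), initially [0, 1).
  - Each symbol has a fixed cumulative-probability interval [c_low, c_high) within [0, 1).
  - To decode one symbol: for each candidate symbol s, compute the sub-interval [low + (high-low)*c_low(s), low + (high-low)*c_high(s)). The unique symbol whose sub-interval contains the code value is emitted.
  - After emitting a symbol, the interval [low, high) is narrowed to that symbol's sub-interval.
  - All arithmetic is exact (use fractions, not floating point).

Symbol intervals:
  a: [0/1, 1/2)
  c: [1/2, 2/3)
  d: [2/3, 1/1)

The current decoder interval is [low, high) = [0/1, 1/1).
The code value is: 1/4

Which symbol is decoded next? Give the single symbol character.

Answer: a

Derivation:
Interval width = high − low = 1/1 − 0/1 = 1/1
Scaled code = (code − low) / width = (1/4 − 0/1) / 1/1 = 1/4
  a: [0/1, 1/2) ← scaled code falls here ✓
  c: [1/2, 2/3) 
  d: [2/3, 1/1) 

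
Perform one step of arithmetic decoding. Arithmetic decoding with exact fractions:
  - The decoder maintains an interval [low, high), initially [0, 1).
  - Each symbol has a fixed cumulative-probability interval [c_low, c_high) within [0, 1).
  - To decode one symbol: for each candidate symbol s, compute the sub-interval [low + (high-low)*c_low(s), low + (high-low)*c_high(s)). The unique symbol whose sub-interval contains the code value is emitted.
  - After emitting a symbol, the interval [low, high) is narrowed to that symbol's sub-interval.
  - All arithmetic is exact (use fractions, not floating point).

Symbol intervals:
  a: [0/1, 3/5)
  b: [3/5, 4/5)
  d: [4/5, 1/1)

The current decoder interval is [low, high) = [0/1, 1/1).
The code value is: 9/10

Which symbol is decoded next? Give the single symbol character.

Interval width = high − low = 1/1 − 0/1 = 1/1
Scaled code = (code − low) / width = (9/10 − 0/1) / 1/1 = 9/10
  a: [0/1, 3/5) 
  b: [3/5, 4/5) 
  d: [4/5, 1/1) ← scaled code falls here ✓

Answer: d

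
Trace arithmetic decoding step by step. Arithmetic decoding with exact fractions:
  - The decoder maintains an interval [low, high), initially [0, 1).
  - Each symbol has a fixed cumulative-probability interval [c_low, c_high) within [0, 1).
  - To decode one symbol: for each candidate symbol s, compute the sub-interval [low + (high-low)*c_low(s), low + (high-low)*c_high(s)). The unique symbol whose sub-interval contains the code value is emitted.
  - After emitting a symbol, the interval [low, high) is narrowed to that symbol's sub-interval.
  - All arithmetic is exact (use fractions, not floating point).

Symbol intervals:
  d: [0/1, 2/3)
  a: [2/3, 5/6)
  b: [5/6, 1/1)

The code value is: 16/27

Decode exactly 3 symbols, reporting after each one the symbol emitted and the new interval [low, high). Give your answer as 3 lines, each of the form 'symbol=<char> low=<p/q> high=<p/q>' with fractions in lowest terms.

Step 1: interval [0/1, 1/1), width = 1/1 - 0/1 = 1/1
  'd': [0/1 + 1/1*0/1, 0/1 + 1/1*2/3) = [0/1, 2/3) <- contains code 16/27
  'a': [0/1 + 1/1*2/3, 0/1 + 1/1*5/6) = [2/3, 5/6)
  'b': [0/1 + 1/1*5/6, 0/1 + 1/1*1/1) = [5/6, 1/1)
  emit 'd', narrow to [0/1, 2/3)
Step 2: interval [0/1, 2/3), width = 2/3 - 0/1 = 2/3
  'd': [0/1 + 2/3*0/1, 0/1 + 2/3*2/3) = [0/1, 4/9)
  'a': [0/1 + 2/3*2/3, 0/1 + 2/3*5/6) = [4/9, 5/9)
  'b': [0/1 + 2/3*5/6, 0/1 + 2/3*1/1) = [5/9, 2/3) <- contains code 16/27
  emit 'b', narrow to [5/9, 2/3)
Step 3: interval [5/9, 2/3), width = 2/3 - 5/9 = 1/9
  'd': [5/9 + 1/9*0/1, 5/9 + 1/9*2/3) = [5/9, 17/27) <- contains code 16/27
  'a': [5/9 + 1/9*2/3, 5/9 + 1/9*5/6) = [17/27, 35/54)
  'b': [5/9 + 1/9*5/6, 5/9 + 1/9*1/1) = [35/54, 2/3)
  emit 'd', narrow to [5/9, 17/27)

Answer: symbol=d low=0/1 high=2/3
symbol=b low=5/9 high=2/3
symbol=d low=5/9 high=17/27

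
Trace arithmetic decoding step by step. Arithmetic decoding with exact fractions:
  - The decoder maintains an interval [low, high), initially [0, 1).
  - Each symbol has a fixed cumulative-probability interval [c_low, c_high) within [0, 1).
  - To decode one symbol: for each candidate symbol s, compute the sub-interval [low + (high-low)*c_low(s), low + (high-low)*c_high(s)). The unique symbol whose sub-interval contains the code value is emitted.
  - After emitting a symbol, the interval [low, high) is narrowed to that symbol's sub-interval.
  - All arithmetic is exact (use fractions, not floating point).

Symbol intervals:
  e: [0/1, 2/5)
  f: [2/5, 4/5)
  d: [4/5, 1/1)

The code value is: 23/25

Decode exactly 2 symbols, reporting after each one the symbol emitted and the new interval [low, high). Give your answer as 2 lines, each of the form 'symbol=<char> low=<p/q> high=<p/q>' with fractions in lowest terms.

Answer: symbol=d low=4/5 high=1/1
symbol=f low=22/25 high=24/25

Derivation:
Step 1: interval [0/1, 1/1), width = 1/1 - 0/1 = 1/1
  'e': [0/1 + 1/1*0/1, 0/1 + 1/1*2/5) = [0/1, 2/5)
  'f': [0/1 + 1/1*2/5, 0/1 + 1/1*4/5) = [2/5, 4/5)
  'd': [0/1 + 1/1*4/5, 0/1 + 1/1*1/1) = [4/5, 1/1) <- contains code 23/25
  emit 'd', narrow to [4/5, 1/1)
Step 2: interval [4/5, 1/1), width = 1/1 - 4/5 = 1/5
  'e': [4/5 + 1/5*0/1, 4/5 + 1/5*2/5) = [4/5, 22/25)
  'f': [4/5 + 1/5*2/5, 4/5 + 1/5*4/5) = [22/25, 24/25) <- contains code 23/25
  'd': [4/5 + 1/5*4/5, 4/5 + 1/5*1/1) = [24/25, 1/1)
  emit 'f', narrow to [22/25, 24/25)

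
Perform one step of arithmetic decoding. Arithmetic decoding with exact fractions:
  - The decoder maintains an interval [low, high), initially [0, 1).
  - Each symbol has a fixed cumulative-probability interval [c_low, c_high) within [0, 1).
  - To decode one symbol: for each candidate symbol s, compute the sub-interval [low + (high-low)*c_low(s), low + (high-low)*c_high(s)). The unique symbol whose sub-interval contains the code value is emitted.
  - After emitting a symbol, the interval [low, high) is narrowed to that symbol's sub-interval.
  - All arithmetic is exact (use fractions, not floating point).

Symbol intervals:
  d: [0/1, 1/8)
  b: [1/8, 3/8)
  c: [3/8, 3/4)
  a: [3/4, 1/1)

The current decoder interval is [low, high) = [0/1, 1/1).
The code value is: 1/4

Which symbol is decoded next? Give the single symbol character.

Answer: b

Derivation:
Interval width = high − low = 1/1 − 0/1 = 1/1
Scaled code = (code − low) / width = (1/4 − 0/1) / 1/1 = 1/4
  d: [0/1, 1/8) 
  b: [1/8, 3/8) ← scaled code falls here ✓
  c: [3/8, 3/4) 
  a: [3/4, 1/1) 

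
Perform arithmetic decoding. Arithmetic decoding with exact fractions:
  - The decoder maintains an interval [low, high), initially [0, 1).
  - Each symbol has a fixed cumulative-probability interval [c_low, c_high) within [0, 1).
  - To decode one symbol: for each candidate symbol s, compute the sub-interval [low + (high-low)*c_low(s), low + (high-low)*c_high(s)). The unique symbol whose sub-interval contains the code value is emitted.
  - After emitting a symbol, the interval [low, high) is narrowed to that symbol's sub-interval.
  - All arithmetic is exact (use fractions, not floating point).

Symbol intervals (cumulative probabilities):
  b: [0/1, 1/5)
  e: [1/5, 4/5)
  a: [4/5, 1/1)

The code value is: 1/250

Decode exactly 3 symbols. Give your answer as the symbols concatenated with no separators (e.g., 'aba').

Step 1: interval [0/1, 1/1), width = 1/1 - 0/1 = 1/1
  'b': [0/1 + 1/1*0/1, 0/1 + 1/1*1/5) = [0/1, 1/5) <- contains code 1/250
  'e': [0/1 + 1/1*1/5, 0/1 + 1/1*4/5) = [1/5, 4/5)
  'a': [0/1 + 1/1*4/5, 0/1 + 1/1*1/1) = [4/5, 1/1)
  emit 'b', narrow to [0/1, 1/5)
Step 2: interval [0/1, 1/5), width = 1/5 - 0/1 = 1/5
  'b': [0/1 + 1/5*0/1, 0/1 + 1/5*1/5) = [0/1, 1/25) <- contains code 1/250
  'e': [0/1 + 1/5*1/5, 0/1 + 1/5*4/5) = [1/25, 4/25)
  'a': [0/1 + 1/5*4/5, 0/1 + 1/5*1/1) = [4/25, 1/5)
  emit 'b', narrow to [0/1, 1/25)
Step 3: interval [0/1, 1/25), width = 1/25 - 0/1 = 1/25
  'b': [0/1 + 1/25*0/1, 0/1 + 1/25*1/5) = [0/1, 1/125) <- contains code 1/250
  'e': [0/1 + 1/25*1/5, 0/1 + 1/25*4/5) = [1/125, 4/125)
  'a': [0/1 + 1/25*4/5, 0/1 + 1/25*1/1) = [4/125, 1/25)
  emit 'b', narrow to [0/1, 1/125)

Answer: bbb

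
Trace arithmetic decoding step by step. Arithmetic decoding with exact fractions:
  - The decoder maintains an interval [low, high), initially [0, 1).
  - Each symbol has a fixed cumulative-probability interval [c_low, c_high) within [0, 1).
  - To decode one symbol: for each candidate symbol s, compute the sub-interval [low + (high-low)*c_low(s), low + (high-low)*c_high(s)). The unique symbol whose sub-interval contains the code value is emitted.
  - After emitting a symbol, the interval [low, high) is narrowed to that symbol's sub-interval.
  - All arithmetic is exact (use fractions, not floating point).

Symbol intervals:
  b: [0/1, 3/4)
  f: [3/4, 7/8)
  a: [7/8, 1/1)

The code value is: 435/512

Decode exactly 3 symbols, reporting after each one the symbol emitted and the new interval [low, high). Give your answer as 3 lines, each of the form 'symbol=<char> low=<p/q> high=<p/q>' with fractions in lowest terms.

Answer: symbol=f low=3/4 high=7/8
symbol=f low=27/32 high=55/64
symbol=b low=27/32 high=219/256

Derivation:
Step 1: interval [0/1, 1/1), width = 1/1 - 0/1 = 1/1
  'b': [0/1 + 1/1*0/1, 0/1 + 1/1*3/4) = [0/1, 3/4)
  'f': [0/1 + 1/1*3/4, 0/1 + 1/1*7/8) = [3/4, 7/8) <- contains code 435/512
  'a': [0/1 + 1/1*7/8, 0/1 + 1/1*1/1) = [7/8, 1/1)
  emit 'f', narrow to [3/4, 7/8)
Step 2: interval [3/4, 7/8), width = 7/8 - 3/4 = 1/8
  'b': [3/4 + 1/8*0/1, 3/4 + 1/8*3/4) = [3/4, 27/32)
  'f': [3/4 + 1/8*3/4, 3/4 + 1/8*7/8) = [27/32, 55/64) <- contains code 435/512
  'a': [3/4 + 1/8*7/8, 3/4 + 1/8*1/1) = [55/64, 7/8)
  emit 'f', narrow to [27/32, 55/64)
Step 3: interval [27/32, 55/64), width = 55/64 - 27/32 = 1/64
  'b': [27/32 + 1/64*0/1, 27/32 + 1/64*3/4) = [27/32, 219/256) <- contains code 435/512
  'f': [27/32 + 1/64*3/4, 27/32 + 1/64*7/8) = [219/256, 439/512)
  'a': [27/32 + 1/64*7/8, 27/32 + 1/64*1/1) = [439/512, 55/64)
  emit 'b', narrow to [27/32, 219/256)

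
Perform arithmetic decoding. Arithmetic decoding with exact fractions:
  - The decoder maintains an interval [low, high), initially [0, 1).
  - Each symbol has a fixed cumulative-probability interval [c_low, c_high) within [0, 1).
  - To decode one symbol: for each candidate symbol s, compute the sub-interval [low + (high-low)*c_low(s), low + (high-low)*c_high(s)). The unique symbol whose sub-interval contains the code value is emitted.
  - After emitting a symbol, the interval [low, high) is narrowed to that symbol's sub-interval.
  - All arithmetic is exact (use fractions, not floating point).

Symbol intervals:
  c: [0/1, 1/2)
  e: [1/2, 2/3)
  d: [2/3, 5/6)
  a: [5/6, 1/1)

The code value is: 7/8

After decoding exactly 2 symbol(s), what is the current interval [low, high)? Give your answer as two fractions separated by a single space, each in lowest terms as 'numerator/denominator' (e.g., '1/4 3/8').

Step 1: interval [0/1, 1/1), width = 1/1 - 0/1 = 1/1
  'c': [0/1 + 1/1*0/1, 0/1 + 1/1*1/2) = [0/1, 1/2)
  'e': [0/1 + 1/1*1/2, 0/1 + 1/1*2/3) = [1/2, 2/3)
  'd': [0/1 + 1/1*2/3, 0/1 + 1/1*5/6) = [2/3, 5/6)
  'a': [0/1 + 1/1*5/6, 0/1 + 1/1*1/1) = [5/6, 1/1) <- contains code 7/8
  emit 'a', narrow to [5/6, 1/1)
Step 2: interval [5/6, 1/1), width = 1/1 - 5/6 = 1/6
  'c': [5/6 + 1/6*0/1, 5/6 + 1/6*1/2) = [5/6, 11/12) <- contains code 7/8
  'e': [5/6 + 1/6*1/2, 5/6 + 1/6*2/3) = [11/12, 17/18)
  'd': [5/6 + 1/6*2/3, 5/6 + 1/6*5/6) = [17/18, 35/36)
  'a': [5/6 + 1/6*5/6, 5/6 + 1/6*1/1) = [35/36, 1/1)
  emit 'c', narrow to [5/6, 11/12)

Answer: 5/6 11/12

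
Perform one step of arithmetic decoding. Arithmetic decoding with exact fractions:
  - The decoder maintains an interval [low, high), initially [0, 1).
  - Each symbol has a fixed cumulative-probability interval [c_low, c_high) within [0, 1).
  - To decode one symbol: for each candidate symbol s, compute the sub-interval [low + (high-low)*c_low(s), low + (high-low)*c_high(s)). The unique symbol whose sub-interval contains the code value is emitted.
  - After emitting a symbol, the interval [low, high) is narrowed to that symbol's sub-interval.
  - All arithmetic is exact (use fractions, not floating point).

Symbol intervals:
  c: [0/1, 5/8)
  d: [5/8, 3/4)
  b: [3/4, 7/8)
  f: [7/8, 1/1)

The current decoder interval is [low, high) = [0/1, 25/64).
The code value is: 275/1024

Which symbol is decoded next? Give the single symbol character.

Interval width = high − low = 25/64 − 0/1 = 25/64
Scaled code = (code − low) / width = (275/1024 − 0/1) / 25/64 = 11/16
  c: [0/1, 5/8) 
  d: [5/8, 3/4) ← scaled code falls here ✓
  b: [3/4, 7/8) 
  f: [7/8, 1/1) 

Answer: d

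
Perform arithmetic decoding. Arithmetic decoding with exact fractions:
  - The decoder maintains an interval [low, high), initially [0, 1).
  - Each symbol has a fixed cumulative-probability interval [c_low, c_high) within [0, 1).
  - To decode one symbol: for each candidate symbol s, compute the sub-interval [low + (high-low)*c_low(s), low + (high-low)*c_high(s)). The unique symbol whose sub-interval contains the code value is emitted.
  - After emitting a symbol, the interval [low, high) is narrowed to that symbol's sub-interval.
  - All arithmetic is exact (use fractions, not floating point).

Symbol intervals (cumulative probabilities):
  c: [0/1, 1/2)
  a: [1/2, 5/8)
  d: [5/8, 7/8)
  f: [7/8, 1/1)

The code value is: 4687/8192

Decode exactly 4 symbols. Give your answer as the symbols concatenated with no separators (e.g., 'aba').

Answer: aaaf

Derivation:
Step 1: interval [0/1, 1/1), width = 1/1 - 0/1 = 1/1
  'c': [0/1 + 1/1*0/1, 0/1 + 1/1*1/2) = [0/1, 1/2)
  'a': [0/1 + 1/1*1/2, 0/1 + 1/1*5/8) = [1/2, 5/8) <- contains code 4687/8192
  'd': [0/1 + 1/1*5/8, 0/1 + 1/1*7/8) = [5/8, 7/8)
  'f': [0/1 + 1/1*7/8, 0/1 + 1/1*1/1) = [7/8, 1/1)
  emit 'a', narrow to [1/2, 5/8)
Step 2: interval [1/2, 5/8), width = 5/8 - 1/2 = 1/8
  'c': [1/2 + 1/8*0/1, 1/2 + 1/8*1/2) = [1/2, 9/16)
  'a': [1/2 + 1/8*1/2, 1/2 + 1/8*5/8) = [9/16, 37/64) <- contains code 4687/8192
  'd': [1/2 + 1/8*5/8, 1/2 + 1/8*7/8) = [37/64, 39/64)
  'f': [1/2 + 1/8*7/8, 1/2 + 1/8*1/1) = [39/64, 5/8)
  emit 'a', narrow to [9/16, 37/64)
Step 3: interval [9/16, 37/64), width = 37/64 - 9/16 = 1/64
  'c': [9/16 + 1/64*0/1, 9/16 + 1/64*1/2) = [9/16, 73/128)
  'a': [9/16 + 1/64*1/2, 9/16 + 1/64*5/8) = [73/128, 293/512) <- contains code 4687/8192
  'd': [9/16 + 1/64*5/8, 9/16 + 1/64*7/8) = [293/512, 295/512)
  'f': [9/16 + 1/64*7/8, 9/16 + 1/64*1/1) = [295/512, 37/64)
  emit 'a', narrow to [73/128, 293/512)
Step 4: interval [73/128, 293/512), width = 293/512 - 73/128 = 1/512
  'c': [73/128 + 1/512*0/1, 73/128 + 1/512*1/2) = [73/128, 585/1024)
  'a': [73/128 + 1/512*1/2, 73/128 + 1/512*5/8) = [585/1024, 2341/4096)
  'd': [73/128 + 1/512*5/8, 73/128 + 1/512*7/8) = [2341/4096, 2343/4096)
  'f': [73/128 + 1/512*7/8, 73/128 + 1/512*1/1) = [2343/4096, 293/512) <- contains code 4687/8192
  emit 'f', narrow to [2343/4096, 293/512)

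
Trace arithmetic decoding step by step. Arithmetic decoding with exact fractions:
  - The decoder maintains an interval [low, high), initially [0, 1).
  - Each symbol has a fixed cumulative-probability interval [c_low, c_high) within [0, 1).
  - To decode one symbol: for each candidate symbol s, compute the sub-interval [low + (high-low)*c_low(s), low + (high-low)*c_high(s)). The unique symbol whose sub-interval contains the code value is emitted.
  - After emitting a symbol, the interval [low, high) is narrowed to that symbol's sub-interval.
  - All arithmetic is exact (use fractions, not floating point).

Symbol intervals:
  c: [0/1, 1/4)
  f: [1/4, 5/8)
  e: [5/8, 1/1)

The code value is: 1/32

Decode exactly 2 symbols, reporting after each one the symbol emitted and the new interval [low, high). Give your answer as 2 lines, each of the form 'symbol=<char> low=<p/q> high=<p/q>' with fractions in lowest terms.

Answer: symbol=c low=0/1 high=1/4
symbol=c low=0/1 high=1/16

Derivation:
Step 1: interval [0/1, 1/1), width = 1/1 - 0/1 = 1/1
  'c': [0/1 + 1/1*0/1, 0/1 + 1/1*1/4) = [0/1, 1/4) <- contains code 1/32
  'f': [0/1 + 1/1*1/4, 0/1 + 1/1*5/8) = [1/4, 5/8)
  'e': [0/1 + 1/1*5/8, 0/1 + 1/1*1/1) = [5/8, 1/1)
  emit 'c', narrow to [0/1, 1/4)
Step 2: interval [0/1, 1/4), width = 1/4 - 0/1 = 1/4
  'c': [0/1 + 1/4*0/1, 0/1 + 1/4*1/4) = [0/1, 1/16) <- contains code 1/32
  'f': [0/1 + 1/4*1/4, 0/1 + 1/4*5/8) = [1/16, 5/32)
  'e': [0/1 + 1/4*5/8, 0/1 + 1/4*1/1) = [5/32, 1/4)
  emit 'c', narrow to [0/1, 1/16)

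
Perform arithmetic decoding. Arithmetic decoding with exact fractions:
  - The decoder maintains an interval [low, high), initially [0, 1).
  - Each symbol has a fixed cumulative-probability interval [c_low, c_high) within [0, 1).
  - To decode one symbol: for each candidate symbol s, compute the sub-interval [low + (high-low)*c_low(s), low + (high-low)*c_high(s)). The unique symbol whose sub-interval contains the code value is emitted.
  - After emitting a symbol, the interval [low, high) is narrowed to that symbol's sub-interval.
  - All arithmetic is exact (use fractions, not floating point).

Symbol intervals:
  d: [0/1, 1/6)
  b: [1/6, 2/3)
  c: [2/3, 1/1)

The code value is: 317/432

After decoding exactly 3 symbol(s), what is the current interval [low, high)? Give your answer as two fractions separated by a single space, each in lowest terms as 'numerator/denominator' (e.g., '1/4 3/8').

Answer: 13/18 3/4

Derivation:
Step 1: interval [0/1, 1/1), width = 1/1 - 0/1 = 1/1
  'd': [0/1 + 1/1*0/1, 0/1 + 1/1*1/6) = [0/1, 1/6)
  'b': [0/1 + 1/1*1/6, 0/1 + 1/1*2/3) = [1/6, 2/3)
  'c': [0/1 + 1/1*2/3, 0/1 + 1/1*1/1) = [2/3, 1/1) <- contains code 317/432
  emit 'c', narrow to [2/3, 1/1)
Step 2: interval [2/3, 1/1), width = 1/1 - 2/3 = 1/3
  'd': [2/3 + 1/3*0/1, 2/3 + 1/3*1/6) = [2/3, 13/18)
  'b': [2/3 + 1/3*1/6, 2/3 + 1/3*2/3) = [13/18, 8/9) <- contains code 317/432
  'c': [2/3 + 1/3*2/3, 2/3 + 1/3*1/1) = [8/9, 1/1)
  emit 'b', narrow to [13/18, 8/9)
Step 3: interval [13/18, 8/9), width = 8/9 - 13/18 = 1/6
  'd': [13/18 + 1/6*0/1, 13/18 + 1/6*1/6) = [13/18, 3/4) <- contains code 317/432
  'b': [13/18 + 1/6*1/6, 13/18 + 1/6*2/3) = [3/4, 5/6)
  'c': [13/18 + 1/6*2/3, 13/18 + 1/6*1/1) = [5/6, 8/9)
  emit 'd', narrow to [13/18, 3/4)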